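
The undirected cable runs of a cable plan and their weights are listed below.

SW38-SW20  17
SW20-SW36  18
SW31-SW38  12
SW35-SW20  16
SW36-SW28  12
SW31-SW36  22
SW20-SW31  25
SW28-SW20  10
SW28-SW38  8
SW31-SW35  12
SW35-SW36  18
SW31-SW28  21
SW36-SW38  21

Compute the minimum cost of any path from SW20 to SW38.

17

Settle nodes by increasing distance from SW20:
SW20: 0
SW28: 10  (via SW20)
SW35: 16  (via SW20)
SW38: 17  (via SW20)
Shortest route: SW20–SW38 = 17.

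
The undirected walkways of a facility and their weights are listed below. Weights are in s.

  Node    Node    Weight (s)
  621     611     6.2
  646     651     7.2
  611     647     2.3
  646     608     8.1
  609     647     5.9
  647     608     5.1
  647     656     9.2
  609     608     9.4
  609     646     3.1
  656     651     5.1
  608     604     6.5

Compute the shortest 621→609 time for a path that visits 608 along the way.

Shortest 621→608: 621 → 611 → 647 → 608 = 13.6
Best 608 to 609: 608 → 609 costing 9.4
Total via 608: 13.6 + 9.4 = 23 s.

23 s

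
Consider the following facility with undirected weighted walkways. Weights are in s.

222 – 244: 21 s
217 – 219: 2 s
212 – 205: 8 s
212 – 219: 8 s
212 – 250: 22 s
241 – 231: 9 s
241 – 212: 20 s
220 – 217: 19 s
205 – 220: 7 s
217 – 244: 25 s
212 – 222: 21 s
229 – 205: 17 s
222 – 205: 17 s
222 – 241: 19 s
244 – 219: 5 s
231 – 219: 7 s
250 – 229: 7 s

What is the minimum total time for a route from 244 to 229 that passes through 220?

50 s

Best 244 to 220: 244–219–217–220 costing 26
Shortest 220→229: 220–205–229 = 24
Total via 220: 26 + 24 = 50 s.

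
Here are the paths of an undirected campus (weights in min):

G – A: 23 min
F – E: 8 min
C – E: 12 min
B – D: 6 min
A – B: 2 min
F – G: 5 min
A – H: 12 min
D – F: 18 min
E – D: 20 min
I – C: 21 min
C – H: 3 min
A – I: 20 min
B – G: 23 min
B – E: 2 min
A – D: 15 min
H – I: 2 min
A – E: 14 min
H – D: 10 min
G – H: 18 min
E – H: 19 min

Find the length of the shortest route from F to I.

Running Dijkstra from F:
F: 0
G: 5  (via F)
E: 8  (via F)
B: 10  (via E)
A: 12  (via B)
D: 16  (via B)
C: 20  (via E)
H: 23  (via G)
I: 25  (via H)
Shortest route: F → G → H → I = 25 min.

25 min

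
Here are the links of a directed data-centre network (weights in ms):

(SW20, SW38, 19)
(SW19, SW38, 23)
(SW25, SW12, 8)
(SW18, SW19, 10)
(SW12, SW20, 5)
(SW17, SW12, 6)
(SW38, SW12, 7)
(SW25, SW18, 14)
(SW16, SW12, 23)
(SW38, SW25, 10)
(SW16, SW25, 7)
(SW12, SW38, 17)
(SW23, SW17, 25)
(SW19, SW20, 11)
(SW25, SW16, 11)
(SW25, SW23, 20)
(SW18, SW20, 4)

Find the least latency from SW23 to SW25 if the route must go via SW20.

Best SW23 to SW20: SW23–SW17–SW12–SW20 costing 36
Shortest SW20→SW25: SW20–SW38–SW25 = 29
Total via SW20: 36 + 29 = 65 ms.

65 ms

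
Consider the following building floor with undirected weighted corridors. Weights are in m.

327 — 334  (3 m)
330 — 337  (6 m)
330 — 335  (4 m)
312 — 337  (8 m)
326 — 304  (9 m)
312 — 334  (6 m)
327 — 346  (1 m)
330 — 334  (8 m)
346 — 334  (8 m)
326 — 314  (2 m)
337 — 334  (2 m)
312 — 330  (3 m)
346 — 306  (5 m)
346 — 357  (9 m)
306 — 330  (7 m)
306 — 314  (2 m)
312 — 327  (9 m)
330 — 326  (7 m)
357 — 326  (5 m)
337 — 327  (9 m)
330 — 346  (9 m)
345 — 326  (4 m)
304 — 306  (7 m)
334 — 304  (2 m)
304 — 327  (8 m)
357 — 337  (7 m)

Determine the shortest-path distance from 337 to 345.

Enumerating some paths:
337–357–326–345: 7+5+4 = 16
337–330–326–345: 6+7+4 = 17
The minimum is 16 m via 337–357–326–345.

16 m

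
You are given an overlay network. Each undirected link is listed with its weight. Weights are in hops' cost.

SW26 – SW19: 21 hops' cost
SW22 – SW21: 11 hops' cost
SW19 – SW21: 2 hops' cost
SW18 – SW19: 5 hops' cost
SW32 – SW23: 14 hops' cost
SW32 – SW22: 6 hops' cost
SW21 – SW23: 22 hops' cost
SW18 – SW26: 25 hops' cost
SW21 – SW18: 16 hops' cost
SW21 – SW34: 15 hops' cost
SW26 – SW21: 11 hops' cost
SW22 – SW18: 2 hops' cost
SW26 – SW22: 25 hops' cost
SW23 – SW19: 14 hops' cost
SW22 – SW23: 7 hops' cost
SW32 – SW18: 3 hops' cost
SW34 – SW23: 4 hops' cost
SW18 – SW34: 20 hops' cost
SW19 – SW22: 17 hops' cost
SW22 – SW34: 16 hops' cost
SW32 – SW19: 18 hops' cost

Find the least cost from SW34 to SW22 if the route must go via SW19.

Shortest SW34→SW19: SW34 → SW21 → SW19 = 17
Shortest SW19→SW22: SW19 → SW18 → SW22 = 7
Total via SW19: 17 + 7 = 24 hops' cost.

24 hops' cost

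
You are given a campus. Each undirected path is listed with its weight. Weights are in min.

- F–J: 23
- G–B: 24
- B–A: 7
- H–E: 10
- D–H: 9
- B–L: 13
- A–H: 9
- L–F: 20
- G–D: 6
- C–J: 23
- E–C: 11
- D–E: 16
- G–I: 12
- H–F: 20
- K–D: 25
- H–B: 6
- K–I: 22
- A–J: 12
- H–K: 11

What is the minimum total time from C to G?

33 min

Enumerating some paths:
C → E → H → D → G: 11+10+9+6 = 36
C → E → D → G: 11+16+6 = 33
C → E → H → B → G: 11+10+6+24 = 51
The minimum is 33 min via C → E → D → G.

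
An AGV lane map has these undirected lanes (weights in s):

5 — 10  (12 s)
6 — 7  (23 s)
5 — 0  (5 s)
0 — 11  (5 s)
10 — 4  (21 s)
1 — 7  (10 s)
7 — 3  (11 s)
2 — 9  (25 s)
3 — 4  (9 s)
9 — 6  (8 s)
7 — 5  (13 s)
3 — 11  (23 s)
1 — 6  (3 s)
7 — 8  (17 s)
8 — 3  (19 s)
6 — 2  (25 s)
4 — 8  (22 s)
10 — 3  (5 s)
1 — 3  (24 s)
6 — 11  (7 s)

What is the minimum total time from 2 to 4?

58 s

Enumerating some paths:
2–6–1–7–3–4: 25+3+10+11+9 = 58
2–6–1–3–4: 25+3+24+9 = 61
2–6–11–3–4: 25+7+23+9 = 64
Cheapest is 2–6–1–7–3–4 at 58 s.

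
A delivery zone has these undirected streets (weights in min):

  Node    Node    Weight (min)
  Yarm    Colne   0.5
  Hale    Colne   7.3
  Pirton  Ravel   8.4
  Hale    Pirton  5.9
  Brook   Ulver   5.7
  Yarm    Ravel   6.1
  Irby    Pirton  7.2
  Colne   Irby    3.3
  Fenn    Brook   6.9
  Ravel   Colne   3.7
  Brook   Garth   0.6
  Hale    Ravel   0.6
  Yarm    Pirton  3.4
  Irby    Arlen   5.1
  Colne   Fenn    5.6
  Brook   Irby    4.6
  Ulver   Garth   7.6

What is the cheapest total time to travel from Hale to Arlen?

12.7 min

Settle nodes by increasing distance from Hale:
Hale: 0
Ravel: 0.6  (via Hale)
Colne: 4.3  (via Ravel)
Yarm: 4.8  (via Colne)
Pirton: 5.9  (via Hale)
Irby: 7.6  (via Colne)
Fenn: 9.9  (via Colne)
Brook: 12.2  (via Irby)
Arlen: 12.7  (via Irby)
Shortest route: Hale–Ravel–Colne–Irby–Arlen = 12.7 min.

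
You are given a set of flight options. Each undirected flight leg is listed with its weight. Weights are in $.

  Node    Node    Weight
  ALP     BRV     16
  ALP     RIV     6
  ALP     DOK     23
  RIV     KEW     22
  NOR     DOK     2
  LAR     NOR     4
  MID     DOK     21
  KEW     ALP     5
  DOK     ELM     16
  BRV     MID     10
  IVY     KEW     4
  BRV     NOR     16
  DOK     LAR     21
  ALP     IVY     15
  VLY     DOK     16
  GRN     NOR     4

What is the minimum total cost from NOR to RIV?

$31

Running Dijkstra from NOR:
NOR: 0
DOK: 2  (via NOR)
LAR: 4  (via NOR)
GRN: 4  (via NOR)
BRV: 16  (via NOR)
VLY: 18  (via DOK)
ELM: 18  (via DOK)
MID: 23  (via DOK)
ALP: 25  (via DOK)
KEW: 30  (via ALP)
RIV: 31  (via ALP)
Shortest route: NOR → DOK → ALP → RIV = $31.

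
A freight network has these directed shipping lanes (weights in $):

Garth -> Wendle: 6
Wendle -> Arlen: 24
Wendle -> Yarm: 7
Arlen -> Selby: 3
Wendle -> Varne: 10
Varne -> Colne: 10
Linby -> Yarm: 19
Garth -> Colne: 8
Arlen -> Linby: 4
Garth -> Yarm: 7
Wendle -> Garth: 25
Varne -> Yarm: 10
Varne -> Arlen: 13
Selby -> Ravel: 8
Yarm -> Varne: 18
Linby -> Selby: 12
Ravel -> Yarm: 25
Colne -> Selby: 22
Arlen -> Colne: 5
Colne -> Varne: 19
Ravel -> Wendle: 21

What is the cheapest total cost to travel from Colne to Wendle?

Running Dijkstra from Colne:
Colne: 0
Varne: 19  (via Colne)
Selby: 22  (via Colne)
Yarm: 29  (via Varne)
Ravel: 30  (via Selby)
Arlen: 32  (via Varne)
Linby: 36  (via Arlen)
Wendle: 51  (via Ravel)
Shortest route: Colne–Selby–Ravel–Wendle = $51.

$51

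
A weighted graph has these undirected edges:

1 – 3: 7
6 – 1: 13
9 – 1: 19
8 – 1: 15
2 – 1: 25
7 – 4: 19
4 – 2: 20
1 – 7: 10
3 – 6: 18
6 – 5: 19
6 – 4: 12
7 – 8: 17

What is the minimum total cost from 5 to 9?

51

Enumerating some paths:
5 - 6 - 1 - 9: 19+13+19 = 51
5 - 6 - 3 - 1 - 9: 19+18+7+19 = 63
5 - 6 - 4 - 7 - 1 - 9: 19+12+19+10+19 = 79
Cheapest is 5 - 6 - 1 - 9 at 51.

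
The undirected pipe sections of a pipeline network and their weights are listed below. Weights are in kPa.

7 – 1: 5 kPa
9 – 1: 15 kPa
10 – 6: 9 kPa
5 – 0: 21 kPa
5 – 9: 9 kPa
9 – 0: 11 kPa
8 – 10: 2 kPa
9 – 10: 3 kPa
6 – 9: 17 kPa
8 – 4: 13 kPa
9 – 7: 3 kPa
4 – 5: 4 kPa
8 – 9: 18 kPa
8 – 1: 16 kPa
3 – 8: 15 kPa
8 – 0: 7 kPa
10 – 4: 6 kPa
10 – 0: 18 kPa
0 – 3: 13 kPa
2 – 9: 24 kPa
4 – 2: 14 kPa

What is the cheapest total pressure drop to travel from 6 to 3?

Shortest distances from 6:
6: 0
10: 9  (via 6)
8: 11  (via 10)
9: 12  (via 10)
4: 15  (via 10)
7: 15  (via 9)
0: 18  (via 8)
5: 19  (via 4)
1: 20  (via 7)
3: 26  (via 8)
Shortest route: 6 → 10 → 8 → 3 = 26 kPa.

26 kPa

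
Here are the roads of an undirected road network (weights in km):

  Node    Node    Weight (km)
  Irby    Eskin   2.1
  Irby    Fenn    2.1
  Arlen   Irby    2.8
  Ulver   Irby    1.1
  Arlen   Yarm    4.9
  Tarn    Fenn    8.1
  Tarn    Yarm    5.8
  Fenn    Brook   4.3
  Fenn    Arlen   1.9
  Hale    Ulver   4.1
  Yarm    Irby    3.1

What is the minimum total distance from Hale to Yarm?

Shortest distances from Hale:
Hale: 0
Ulver: 4.1  (via Hale)
Irby: 5.2  (via Ulver)
Fenn: 7.3  (via Irby)
Eskin: 7.3  (via Irby)
Arlen: 8  (via Irby)
Yarm: 8.3  (via Irby)
Shortest route: Hale → Ulver → Irby → Yarm = 8.3 km.

8.3 km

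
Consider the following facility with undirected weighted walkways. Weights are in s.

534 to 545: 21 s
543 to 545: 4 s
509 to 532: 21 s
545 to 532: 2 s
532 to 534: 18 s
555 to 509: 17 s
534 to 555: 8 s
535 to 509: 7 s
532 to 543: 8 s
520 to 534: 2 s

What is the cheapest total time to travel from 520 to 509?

27 s

Settle nodes by increasing distance from 520:
520: 0
534: 2  (via 520)
555: 10  (via 534)
532: 20  (via 534)
545: 22  (via 532)
543: 26  (via 545)
509: 27  (via 555)
Shortest route: 520–534–555–509 = 27 s.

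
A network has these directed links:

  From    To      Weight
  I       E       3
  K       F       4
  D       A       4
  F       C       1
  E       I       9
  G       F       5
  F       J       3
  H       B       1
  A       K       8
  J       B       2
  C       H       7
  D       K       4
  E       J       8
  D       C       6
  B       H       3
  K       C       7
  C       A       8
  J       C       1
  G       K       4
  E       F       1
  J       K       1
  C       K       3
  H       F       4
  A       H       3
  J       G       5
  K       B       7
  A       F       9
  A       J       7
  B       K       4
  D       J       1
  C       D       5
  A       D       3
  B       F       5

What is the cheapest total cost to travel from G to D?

Enumerating some paths:
G → F → J → C → D: 5+3+1+5 = 14
G → K → F → C → D: 4+4+1+5 = 14
G → F → C → D: 5+1+5 = 11
Cheapest is G → F → C → D at 11.

11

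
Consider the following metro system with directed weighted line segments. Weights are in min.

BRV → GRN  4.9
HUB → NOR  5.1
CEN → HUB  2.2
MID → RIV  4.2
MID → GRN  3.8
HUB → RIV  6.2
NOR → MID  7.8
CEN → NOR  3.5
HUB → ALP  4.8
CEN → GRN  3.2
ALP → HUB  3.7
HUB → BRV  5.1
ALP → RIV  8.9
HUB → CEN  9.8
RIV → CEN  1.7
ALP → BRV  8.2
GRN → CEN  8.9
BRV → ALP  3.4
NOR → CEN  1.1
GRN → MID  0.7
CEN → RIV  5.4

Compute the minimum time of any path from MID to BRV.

Enumerating some paths:
MID - GRN - CEN - HUB - BRV: 3.8+8.9+2.2+5.1 = 20
MID - RIV - CEN - HUB - BRV: 4.2+1.7+2.2+5.1 = 13.2
The minimum is 13.2 min via MID - RIV - CEN - HUB - BRV.

13.2 min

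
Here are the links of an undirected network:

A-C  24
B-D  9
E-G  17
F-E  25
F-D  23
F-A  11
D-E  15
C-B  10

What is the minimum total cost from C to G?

51

Shortest distances from C:
C: 0
B: 10  (via C)
D: 19  (via B)
A: 24  (via C)
E: 34  (via D)
F: 35  (via A)
G: 51  (via E)
Shortest route: C → B → D → E → G = 51.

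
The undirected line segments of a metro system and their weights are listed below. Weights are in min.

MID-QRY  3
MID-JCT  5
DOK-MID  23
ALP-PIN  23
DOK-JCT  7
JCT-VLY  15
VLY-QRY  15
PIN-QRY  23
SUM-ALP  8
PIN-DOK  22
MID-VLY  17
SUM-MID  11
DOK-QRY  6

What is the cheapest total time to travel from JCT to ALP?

24 min

Enumerating some paths:
JCT - DOK - QRY - MID - SUM - ALP: 7+6+3+11+8 = 35
JCT - MID - SUM - ALP: 5+11+8 = 24
Cheapest is JCT - MID - SUM - ALP at 24 min.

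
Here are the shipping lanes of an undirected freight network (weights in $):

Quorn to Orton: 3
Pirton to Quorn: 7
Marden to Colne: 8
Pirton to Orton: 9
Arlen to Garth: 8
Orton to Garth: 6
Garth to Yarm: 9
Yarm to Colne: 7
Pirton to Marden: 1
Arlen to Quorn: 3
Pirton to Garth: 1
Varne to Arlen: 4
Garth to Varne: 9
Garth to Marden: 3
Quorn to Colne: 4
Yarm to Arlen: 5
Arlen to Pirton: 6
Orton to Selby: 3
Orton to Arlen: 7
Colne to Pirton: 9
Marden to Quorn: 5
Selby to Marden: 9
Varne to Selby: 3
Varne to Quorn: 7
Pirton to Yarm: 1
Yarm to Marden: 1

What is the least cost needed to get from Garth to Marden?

$2

Candidate routes:
Garth–Marden: 3 = 3
Garth–Pirton–Marden: 1+1 = 2
Garth–Pirton–Yarm–Marden: 1+1+1 = 3
The minimum is $2 via Garth–Pirton–Marden.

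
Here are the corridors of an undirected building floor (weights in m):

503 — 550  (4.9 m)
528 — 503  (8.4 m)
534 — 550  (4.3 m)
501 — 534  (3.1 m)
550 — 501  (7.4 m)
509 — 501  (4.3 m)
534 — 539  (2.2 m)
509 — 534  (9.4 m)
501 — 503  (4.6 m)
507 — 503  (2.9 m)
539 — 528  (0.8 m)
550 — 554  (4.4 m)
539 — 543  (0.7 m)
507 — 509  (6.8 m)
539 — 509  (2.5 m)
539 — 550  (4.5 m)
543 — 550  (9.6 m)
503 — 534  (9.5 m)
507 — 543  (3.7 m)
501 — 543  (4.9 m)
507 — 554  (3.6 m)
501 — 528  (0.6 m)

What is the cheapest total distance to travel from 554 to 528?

Shortest distances from 554:
554: 0
507: 3.6  (via 554)
550: 4.4  (via 554)
503: 6.5  (via 507)
543: 7.3  (via 507)
539: 8  (via 543)
534: 8.7  (via 550)
528: 8.8  (via 539)
Shortest route: 554–507–543–539–528 = 8.8 m.

8.8 m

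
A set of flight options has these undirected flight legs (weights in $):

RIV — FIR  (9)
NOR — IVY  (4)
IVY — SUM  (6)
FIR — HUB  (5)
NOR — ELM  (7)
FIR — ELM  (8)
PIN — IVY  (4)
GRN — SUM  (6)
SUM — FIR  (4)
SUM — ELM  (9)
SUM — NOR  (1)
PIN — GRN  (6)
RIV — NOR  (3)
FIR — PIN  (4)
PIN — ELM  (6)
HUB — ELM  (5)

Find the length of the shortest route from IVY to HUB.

Compare a few routes:
IVY–NOR–SUM–FIR–HUB: 4+1+4+5 = 14
IVY–PIN–FIR–HUB: 4+4+5 = 13
IVY–PIN–ELM–HUB: 4+6+5 = 15
The minimum is $13 via IVY–PIN–FIR–HUB.

$13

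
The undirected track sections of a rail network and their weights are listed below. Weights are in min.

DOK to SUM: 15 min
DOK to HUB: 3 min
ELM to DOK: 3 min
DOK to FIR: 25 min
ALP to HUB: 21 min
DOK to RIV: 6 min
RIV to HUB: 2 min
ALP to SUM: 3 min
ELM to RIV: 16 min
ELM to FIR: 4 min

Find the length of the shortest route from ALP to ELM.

21 min

Candidate routes:
ALP - SUM - DOK - ELM: 3+15+3 = 21
ALP - HUB - DOK - ELM: 21+3+3 = 27
The minimum is 21 min via ALP - SUM - DOK - ELM.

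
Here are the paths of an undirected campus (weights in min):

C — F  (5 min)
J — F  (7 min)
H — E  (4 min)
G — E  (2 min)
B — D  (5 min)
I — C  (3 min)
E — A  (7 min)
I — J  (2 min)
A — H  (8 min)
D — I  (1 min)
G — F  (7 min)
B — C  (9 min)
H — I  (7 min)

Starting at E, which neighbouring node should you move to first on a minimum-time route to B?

H

Candidate routes:
E–H–I–C–B: 4+7+3+9 = 23
E–H–I–D–B: 4+7+1+5 = 17
Cheapest is E–H–I–D–B at 17 min.
So from E the first move is to H.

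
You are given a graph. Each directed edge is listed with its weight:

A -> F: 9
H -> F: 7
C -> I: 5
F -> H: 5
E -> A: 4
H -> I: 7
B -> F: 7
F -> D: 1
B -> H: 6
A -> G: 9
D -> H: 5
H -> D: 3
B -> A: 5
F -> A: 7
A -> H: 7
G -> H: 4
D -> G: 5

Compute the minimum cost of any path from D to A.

19

Settle nodes by increasing distance from D:
D: 0
G: 5  (via D)
H: 5  (via D)
F: 12  (via H)
I: 12  (via H)
A: 19  (via F)
Shortest route: D–H–F–A = 19.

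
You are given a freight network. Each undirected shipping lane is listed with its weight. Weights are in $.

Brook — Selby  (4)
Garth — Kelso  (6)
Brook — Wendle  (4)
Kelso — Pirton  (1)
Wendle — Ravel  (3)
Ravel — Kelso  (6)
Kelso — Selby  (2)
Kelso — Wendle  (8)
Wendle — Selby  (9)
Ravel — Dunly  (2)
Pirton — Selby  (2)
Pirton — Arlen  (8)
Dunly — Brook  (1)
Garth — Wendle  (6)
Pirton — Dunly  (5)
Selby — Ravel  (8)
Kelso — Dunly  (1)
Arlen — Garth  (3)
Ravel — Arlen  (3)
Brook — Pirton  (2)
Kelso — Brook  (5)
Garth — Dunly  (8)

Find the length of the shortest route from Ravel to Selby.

$5

Compare a few routes:
Ravel - Dunly - Kelso - Pirton - Selby: 2+1+1+2 = 6
Ravel - Dunly - Kelso - Selby: 2+1+2 = 5
Ravel - Dunly - Brook - Selby: 2+1+4 = 7
The minimum is $5 via Ravel - Dunly - Kelso - Selby.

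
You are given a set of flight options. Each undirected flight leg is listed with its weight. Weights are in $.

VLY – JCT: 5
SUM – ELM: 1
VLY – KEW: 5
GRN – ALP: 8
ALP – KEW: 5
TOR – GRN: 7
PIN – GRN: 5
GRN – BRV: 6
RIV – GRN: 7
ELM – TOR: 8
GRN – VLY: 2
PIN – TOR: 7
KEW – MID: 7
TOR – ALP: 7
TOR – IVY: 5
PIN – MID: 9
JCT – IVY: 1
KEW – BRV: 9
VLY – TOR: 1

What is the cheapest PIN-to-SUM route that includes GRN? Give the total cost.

$17

Shortest PIN→GRN: PIN–GRN = 5
Best GRN to SUM: GRN–VLY–TOR–ELM–SUM costing 12
Total via GRN: 5 + 12 = $17.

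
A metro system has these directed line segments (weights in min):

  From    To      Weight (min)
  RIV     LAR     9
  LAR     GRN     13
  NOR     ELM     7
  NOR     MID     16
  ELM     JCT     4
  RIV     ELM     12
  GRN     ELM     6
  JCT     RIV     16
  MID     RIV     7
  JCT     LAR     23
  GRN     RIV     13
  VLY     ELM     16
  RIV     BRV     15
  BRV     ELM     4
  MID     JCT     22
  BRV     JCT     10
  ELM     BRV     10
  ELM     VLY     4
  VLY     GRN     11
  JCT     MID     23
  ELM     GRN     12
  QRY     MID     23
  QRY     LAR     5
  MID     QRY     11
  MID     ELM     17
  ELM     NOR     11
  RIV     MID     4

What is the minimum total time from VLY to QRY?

Compare a few routes:
VLY → ELM → JCT → RIV → MID → QRY: 16+4+16+4+11 = 51
VLY → GRN → RIV → MID → QRY: 11+13+4+11 = 39
The minimum is 39 min via VLY → GRN → RIV → MID → QRY.

39 min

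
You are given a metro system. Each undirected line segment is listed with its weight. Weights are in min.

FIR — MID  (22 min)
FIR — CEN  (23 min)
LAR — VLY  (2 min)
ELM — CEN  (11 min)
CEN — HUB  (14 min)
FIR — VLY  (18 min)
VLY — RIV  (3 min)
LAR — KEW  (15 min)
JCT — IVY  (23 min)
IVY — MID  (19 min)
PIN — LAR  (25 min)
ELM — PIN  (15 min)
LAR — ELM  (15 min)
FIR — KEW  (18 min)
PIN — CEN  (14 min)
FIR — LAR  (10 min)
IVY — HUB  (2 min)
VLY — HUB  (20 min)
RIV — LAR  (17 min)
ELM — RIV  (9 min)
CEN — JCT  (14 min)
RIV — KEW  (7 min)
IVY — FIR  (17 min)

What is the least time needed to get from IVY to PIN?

30 min

Shortest distances from IVY:
IVY: 0
HUB: 2  (via IVY)
CEN: 16  (via HUB)
FIR: 17  (via IVY)
MID: 19  (via IVY)
VLY: 22  (via HUB)
JCT: 23  (via IVY)
LAR: 24  (via VLY)
RIV: 25  (via VLY)
ELM: 27  (via CEN)
PIN: 30  (via CEN)
Shortest route: IVY → HUB → CEN → PIN = 30 min.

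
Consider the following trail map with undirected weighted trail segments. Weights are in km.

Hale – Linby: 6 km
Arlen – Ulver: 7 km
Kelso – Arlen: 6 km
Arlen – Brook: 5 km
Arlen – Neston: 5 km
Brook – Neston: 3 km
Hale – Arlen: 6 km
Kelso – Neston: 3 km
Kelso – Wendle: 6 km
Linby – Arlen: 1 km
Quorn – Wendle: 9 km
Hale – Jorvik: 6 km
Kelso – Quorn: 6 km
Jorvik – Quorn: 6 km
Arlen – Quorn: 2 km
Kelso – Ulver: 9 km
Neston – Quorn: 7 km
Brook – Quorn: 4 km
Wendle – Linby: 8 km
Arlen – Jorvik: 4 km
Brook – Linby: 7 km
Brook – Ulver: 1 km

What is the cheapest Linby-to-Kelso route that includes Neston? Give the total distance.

Shortest Linby→Neston: Linby–Arlen–Neston = 6
Shortest Neston→Kelso: Neston–Kelso = 3
Total via Neston: 6 + 3 = 9 km.

9 km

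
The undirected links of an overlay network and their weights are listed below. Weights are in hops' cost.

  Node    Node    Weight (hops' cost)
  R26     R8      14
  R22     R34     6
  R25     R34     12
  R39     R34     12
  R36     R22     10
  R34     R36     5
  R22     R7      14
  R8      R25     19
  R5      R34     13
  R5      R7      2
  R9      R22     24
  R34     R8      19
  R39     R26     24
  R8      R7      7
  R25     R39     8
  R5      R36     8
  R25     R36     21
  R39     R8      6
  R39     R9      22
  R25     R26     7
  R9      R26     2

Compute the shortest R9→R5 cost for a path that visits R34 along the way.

34 hops' cost

Shortest R9→R34: R9–R26–R25–R34 = 21
Best R34 to R5: R34–R5 costing 13
Total via R34: 21 + 13 = 34 hops' cost.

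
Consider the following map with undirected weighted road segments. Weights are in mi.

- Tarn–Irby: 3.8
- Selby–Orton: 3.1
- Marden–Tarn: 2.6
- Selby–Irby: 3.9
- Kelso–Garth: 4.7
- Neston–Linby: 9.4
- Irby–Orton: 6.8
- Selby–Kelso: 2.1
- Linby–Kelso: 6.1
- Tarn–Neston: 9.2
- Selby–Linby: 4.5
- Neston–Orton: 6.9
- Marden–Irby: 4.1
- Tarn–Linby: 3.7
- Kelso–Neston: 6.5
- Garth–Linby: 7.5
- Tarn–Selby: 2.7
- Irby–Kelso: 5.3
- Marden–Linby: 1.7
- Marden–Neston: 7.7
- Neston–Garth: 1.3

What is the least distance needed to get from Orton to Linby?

Settle nodes by increasing distance from Orton:
Orton: 0
Selby: 3.1  (via Orton)
Kelso: 5.2  (via Selby)
Tarn: 5.8  (via Selby)
Irby: 6.8  (via Orton)
Neston: 6.9  (via Orton)
Linby: 7.6  (via Selby)
Shortest route: Orton → Selby → Linby = 7.6 mi.

7.6 mi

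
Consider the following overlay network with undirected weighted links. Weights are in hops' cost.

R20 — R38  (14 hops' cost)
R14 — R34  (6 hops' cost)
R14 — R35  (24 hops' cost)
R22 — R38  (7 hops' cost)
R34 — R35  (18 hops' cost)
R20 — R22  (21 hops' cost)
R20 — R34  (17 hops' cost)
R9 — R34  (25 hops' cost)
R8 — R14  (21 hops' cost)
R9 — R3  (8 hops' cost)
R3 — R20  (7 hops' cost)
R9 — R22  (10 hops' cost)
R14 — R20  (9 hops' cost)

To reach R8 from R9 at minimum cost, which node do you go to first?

R3

Candidate routes:
R9 - R34 - R14 - R8: 25+6+21 = 52
R9 - R3 - R20 - R14 - R8: 8+7+9+21 = 45
The minimum is 45 hops' cost via R9 - R3 - R20 - R14 - R8.
So from R9 the first move is to R3.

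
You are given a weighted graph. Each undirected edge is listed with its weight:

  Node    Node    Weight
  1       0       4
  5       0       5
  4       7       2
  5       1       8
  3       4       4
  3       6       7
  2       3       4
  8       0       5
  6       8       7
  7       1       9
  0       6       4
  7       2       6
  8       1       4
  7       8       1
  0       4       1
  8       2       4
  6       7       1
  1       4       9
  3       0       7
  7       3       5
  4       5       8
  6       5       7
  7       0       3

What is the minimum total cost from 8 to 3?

Enumerating some paths:
8–7–4–3: 1+2+4 = 7
8–7–3: 1+5 = 6
The minimum is 6 via 8–7–3.

6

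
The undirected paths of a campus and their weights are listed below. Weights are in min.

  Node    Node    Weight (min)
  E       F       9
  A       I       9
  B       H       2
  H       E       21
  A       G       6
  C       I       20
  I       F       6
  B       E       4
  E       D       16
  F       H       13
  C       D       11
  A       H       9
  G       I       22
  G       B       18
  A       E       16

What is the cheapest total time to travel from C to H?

Shortest distances from C:
C: 0
D: 11  (via C)
I: 20  (via C)
F: 26  (via I)
E: 27  (via D)
A: 29  (via I)
B: 31  (via E)
H: 33  (via B)
Shortest route: C → D → E → B → H = 33 min.

33 min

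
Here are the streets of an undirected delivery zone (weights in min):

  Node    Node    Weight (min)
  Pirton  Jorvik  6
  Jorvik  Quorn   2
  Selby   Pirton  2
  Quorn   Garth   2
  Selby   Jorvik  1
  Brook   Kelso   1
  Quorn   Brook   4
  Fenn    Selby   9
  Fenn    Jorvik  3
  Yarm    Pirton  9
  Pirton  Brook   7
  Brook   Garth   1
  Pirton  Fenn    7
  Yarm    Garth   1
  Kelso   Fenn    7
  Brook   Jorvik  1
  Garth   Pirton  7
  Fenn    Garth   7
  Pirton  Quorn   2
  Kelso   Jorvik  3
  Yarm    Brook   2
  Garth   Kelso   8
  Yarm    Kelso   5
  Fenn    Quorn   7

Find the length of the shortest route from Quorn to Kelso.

Running Dijkstra from Quorn:
Quorn: 0
Jorvik: 2  (via Quorn)
Garth: 2  (via Quorn)
Pirton: 2  (via Quorn)
Brook: 3  (via Jorvik)
Yarm: 3  (via Garth)
Selby: 3  (via Jorvik)
Kelso: 4  (via Brook)
Shortest route: Quorn–Jorvik–Brook–Kelso = 4 min.

4 min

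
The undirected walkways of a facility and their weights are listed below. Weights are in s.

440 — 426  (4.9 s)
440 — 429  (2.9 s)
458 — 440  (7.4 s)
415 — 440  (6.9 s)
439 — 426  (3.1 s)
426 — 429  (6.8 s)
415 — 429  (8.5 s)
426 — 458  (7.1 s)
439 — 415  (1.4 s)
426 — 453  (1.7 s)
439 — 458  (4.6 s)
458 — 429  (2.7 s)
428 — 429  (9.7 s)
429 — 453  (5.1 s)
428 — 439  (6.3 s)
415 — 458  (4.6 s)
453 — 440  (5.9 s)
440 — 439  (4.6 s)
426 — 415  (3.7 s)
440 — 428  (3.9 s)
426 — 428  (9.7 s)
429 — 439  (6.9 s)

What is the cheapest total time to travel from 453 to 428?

Shortest distances from 453:
453: 0
426: 1.7  (via 453)
439: 4.8  (via 426)
429: 5.1  (via 453)
415: 5.4  (via 426)
440: 5.9  (via 453)
458: 7.8  (via 429)
428: 9.8  (via 440)
Shortest route: 453 → 440 → 428 = 9.8 s.

9.8 s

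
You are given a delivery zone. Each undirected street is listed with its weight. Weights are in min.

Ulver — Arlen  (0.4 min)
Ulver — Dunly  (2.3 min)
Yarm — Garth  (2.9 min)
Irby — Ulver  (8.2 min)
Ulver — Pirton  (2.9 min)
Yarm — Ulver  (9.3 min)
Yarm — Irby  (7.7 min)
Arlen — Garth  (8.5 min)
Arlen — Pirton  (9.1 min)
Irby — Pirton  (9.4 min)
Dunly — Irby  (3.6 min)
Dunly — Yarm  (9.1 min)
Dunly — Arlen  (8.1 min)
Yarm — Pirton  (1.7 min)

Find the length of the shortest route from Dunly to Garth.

9.8 min

Candidate routes:
Dunly–Yarm–Garth: 9.1+2.9 = 12
Dunly–Ulver–Pirton–Yarm–Garth: 2.3+2.9+1.7+2.9 = 9.8
Dunly–Irby–Yarm–Garth: 3.6+7.7+2.9 = 14.2
Dunly–Ulver–Arlen–Garth: 2.3+0.4+8.5 = 11.2
Cheapest is Dunly–Ulver–Pirton–Yarm–Garth at 9.8 min.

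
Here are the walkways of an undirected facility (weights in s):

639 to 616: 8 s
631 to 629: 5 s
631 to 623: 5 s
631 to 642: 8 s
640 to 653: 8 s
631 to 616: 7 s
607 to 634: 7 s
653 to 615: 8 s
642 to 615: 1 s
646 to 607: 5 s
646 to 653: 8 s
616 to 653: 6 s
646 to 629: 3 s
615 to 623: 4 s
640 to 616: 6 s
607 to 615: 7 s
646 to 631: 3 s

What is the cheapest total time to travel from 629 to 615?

14 s

Settle nodes by increasing distance from 629:
629: 0
646: 3  (via 629)
631: 5  (via 629)
607: 8  (via 646)
623: 10  (via 631)
653: 11  (via 646)
616: 12  (via 631)
642: 13  (via 631)
615: 14  (via 623)
Shortest route: 629 → 631 → 623 → 615 = 14 s.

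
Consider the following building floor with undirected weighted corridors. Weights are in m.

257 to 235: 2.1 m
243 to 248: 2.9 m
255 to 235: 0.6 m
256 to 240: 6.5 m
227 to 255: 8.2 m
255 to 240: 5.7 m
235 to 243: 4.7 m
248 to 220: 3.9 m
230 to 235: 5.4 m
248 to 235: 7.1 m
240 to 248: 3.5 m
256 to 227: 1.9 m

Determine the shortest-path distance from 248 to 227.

11.9 m

Running Dijkstra from 248:
248: 0
243: 2.9  (via 248)
240: 3.5  (via 248)
220: 3.9  (via 248)
235: 7.1  (via 248)
255: 7.7  (via 235)
257: 9.2  (via 235)
256: 10  (via 240)
227: 11.9  (via 256)
Shortest route: 248–240–256–227 = 11.9 m.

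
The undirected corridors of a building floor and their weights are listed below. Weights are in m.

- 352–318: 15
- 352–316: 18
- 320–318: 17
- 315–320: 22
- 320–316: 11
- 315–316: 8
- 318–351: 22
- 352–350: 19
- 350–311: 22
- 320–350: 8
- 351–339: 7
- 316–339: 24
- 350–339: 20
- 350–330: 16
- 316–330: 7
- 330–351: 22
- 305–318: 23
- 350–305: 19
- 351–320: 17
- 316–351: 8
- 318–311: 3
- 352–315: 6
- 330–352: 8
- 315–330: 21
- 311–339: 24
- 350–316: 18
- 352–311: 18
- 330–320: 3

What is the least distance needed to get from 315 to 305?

Candidate routes:
315–316–320–350–305: 8+11+8+19 = 46
315–316–330–320–350–305: 8+7+3+8+19 = 45
315–352–318–305: 6+15+23 = 44
315–316–350–305: 8+18+19 = 45
The minimum is 44 m via 315–352–318–305.

44 m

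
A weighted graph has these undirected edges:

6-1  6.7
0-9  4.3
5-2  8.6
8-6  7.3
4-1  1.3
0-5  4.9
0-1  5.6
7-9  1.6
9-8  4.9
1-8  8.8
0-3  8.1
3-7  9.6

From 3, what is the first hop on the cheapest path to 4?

0

Candidate routes:
3 → 7 → 9 → 0 → 1 → 4: 9.6+1.6+4.3+5.6+1.3 = 22.4
3 → 0 → 1 → 4: 8.1+5.6+1.3 = 15
3 → 7 → 9 → 8 → 1 → 4: 9.6+1.6+4.9+8.8+1.3 = 26.2
Cheapest is 3 → 0 → 1 → 4 at 15.
So from 3 the first move is to 0.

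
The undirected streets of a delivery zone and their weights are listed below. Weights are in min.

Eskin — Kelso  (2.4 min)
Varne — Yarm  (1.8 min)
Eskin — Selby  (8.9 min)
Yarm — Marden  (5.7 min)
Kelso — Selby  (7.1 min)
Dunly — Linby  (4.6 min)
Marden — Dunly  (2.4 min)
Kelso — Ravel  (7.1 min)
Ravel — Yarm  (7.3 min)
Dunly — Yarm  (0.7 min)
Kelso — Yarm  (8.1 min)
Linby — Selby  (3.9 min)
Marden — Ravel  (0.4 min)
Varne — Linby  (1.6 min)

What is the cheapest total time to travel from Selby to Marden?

Candidate routes:
Selby → Linby → Varne → Yarm → Dunly → Marden: 3.9+1.6+1.8+0.7+2.4 = 10.4
Selby → Linby → Dunly → Marden: 3.9+4.6+2.4 = 10.9
The minimum is 10.4 min via Selby → Linby → Varne → Yarm → Dunly → Marden.

10.4 min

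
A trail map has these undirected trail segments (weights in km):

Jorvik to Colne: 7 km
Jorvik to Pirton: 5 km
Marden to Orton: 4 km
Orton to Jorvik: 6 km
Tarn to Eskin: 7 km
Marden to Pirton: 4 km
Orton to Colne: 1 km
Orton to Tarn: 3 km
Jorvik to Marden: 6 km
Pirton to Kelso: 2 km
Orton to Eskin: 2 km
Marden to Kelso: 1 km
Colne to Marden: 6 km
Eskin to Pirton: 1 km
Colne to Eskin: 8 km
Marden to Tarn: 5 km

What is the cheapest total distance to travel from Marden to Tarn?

5 km

Running Dijkstra from Marden:
Marden: 0
Kelso: 1  (via Marden)
Pirton: 3  (via Kelso)
Eskin: 4  (via Pirton)
Orton: 4  (via Marden)
Colne: 5  (via Orton)
Tarn: 5  (via Marden)
Shortest route: Marden → Tarn = 5 km.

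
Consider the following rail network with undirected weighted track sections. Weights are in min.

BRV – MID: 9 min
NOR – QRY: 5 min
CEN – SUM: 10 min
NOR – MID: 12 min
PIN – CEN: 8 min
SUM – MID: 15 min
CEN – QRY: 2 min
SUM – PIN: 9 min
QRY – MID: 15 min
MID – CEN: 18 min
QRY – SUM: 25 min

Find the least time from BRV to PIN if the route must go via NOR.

Shortest BRV→NOR: BRV → MID → NOR = 21
Shortest NOR→PIN: NOR → QRY → CEN → PIN = 15
Total via NOR: 21 + 15 = 36 min.

36 min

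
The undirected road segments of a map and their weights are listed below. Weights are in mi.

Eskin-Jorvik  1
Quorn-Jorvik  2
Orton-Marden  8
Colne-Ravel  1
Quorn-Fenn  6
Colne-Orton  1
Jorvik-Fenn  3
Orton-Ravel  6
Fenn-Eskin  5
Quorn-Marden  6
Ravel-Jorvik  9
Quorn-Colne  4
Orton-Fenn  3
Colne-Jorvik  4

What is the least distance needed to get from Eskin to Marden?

9 mi

Enumerating some paths:
Eskin - Jorvik - Fenn - Orton - Marden: 1+3+3+8 = 15
Eskin - Jorvik - Quorn - Marden: 1+2+6 = 9
Eskin - Jorvik - Colne - Orton - Marden: 1+4+1+8 = 14
Eskin - Jorvik - Colne - Quorn - Marden: 1+4+4+6 = 15
Cheapest is Eskin - Jorvik - Quorn - Marden at 9 mi.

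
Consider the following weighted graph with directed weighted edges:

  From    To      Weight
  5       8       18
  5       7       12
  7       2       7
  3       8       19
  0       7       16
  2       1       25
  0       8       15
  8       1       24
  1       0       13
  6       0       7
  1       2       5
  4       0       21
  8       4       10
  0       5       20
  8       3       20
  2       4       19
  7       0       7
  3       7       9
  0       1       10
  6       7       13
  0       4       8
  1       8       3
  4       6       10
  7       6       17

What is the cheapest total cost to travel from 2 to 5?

Shortest distances from 2:
2: 0
4: 19  (via 2)
1: 25  (via 2)
8: 28  (via 1)
6: 29  (via 4)
0: 36  (via 6)
7: 42  (via 6)
3: 48  (via 8)
5: 56  (via 0)
Shortest route: 2 → 4 → 6 → 0 → 5 = 56.

56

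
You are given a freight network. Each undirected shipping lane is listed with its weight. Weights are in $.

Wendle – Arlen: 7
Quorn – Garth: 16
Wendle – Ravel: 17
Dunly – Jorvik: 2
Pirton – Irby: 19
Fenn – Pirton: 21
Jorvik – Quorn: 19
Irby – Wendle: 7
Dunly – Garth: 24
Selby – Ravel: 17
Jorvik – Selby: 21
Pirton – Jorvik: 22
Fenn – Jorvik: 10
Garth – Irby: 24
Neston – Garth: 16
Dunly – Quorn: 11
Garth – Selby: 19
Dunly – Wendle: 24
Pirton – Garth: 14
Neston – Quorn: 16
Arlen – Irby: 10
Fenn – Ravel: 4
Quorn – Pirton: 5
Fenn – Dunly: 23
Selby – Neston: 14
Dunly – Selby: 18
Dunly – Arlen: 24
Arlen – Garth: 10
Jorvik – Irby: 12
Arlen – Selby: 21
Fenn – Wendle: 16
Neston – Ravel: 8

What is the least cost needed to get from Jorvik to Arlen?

Settle nodes by increasing distance from Jorvik:
Jorvik: 0
Dunly: 2  (via Jorvik)
Fenn: 10  (via Jorvik)
Irby: 12  (via Jorvik)
Quorn: 13  (via Dunly)
Ravel: 14  (via Fenn)
Pirton: 18  (via Quorn)
Wendle: 19  (via Irby)
Selby: 20  (via Dunly)
Arlen: 22  (via Irby)
Shortest route: Jorvik–Irby–Arlen = $22.

$22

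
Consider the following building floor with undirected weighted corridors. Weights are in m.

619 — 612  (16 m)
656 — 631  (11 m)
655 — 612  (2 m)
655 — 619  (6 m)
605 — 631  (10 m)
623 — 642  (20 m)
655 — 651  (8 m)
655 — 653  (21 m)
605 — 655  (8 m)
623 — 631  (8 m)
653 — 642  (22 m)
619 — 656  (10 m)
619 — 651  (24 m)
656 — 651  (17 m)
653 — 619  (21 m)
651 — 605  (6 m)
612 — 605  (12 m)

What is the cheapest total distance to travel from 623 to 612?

Settle nodes by increasing distance from 623:
623: 0
631: 8  (via 623)
605: 18  (via 631)
656: 19  (via 631)
642: 20  (via 623)
651: 24  (via 605)
655: 26  (via 605)
612: 28  (via 655)
Shortest route: 623–631–605–655–612 = 28 m.

28 m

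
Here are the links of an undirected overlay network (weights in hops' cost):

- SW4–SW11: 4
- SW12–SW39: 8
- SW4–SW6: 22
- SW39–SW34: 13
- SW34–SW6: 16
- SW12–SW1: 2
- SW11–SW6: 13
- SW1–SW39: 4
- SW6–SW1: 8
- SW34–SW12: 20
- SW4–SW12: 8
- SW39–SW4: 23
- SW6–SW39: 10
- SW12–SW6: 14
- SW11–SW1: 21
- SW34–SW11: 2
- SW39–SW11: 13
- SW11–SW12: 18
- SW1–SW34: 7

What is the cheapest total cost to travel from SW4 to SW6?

Enumerating some paths:
SW4–SW11–SW34–SW1–SW6: 4+2+7+8 = 21
SW4–SW12–SW1–SW6: 8+2+8 = 18
SW4–SW11–SW6: 4+13 = 17
Cheapest is SW4–SW11–SW6 at 17 hops' cost.

17 hops' cost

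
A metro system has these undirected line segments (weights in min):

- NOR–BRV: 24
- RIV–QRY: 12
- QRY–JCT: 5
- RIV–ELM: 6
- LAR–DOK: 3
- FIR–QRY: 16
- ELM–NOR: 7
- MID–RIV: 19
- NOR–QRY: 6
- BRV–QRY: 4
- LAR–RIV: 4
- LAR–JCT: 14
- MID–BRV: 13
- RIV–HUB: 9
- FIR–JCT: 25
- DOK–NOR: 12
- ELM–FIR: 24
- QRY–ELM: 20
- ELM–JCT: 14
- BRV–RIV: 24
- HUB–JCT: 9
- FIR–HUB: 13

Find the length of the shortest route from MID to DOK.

26 min

Running Dijkstra from MID:
MID: 0
BRV: 13  (via MID)
QRY: 17  (via BRV)
RIV: 19  (via MID)
JCT: 22  (via QRY)
NOR: 23  (via QRY)
LAR: 23  (via RIV)
ELM: 25  (via RIV)
DOK: 26  (via LAR)
Shortest route: MID–RIV–LAR–DOK = 26 min.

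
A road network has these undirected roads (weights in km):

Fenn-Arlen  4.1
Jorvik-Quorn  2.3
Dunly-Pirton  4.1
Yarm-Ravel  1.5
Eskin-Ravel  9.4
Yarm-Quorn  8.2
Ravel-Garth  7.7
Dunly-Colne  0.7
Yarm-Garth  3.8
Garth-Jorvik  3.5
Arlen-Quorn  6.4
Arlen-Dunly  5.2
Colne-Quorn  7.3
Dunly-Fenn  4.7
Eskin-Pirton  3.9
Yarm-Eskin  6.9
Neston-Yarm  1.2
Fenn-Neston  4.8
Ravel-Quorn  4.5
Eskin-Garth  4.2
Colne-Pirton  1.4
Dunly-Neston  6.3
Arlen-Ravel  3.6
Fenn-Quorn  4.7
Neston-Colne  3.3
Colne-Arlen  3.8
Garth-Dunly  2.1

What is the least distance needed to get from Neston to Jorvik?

8.5 km

Candidate routes:
Neston–Yarm–Ravel–Quorn–Jorvik: 1.2+1.5+4.5+2.3 = 9.5
Neston–Yarm–Garth–Jorvik: 1.2+3.8+3.5 = 8.5
Neston–Yarm–Quorn–Jorvik: 1.2+8.2+2.3 = 11.7
Neston–Colne–Dunly–Garth–Jorvik: 3.3+0.7+2.1+3.5 = 9.6
The minimum is 8.5 km via Neston–Yarm–Garth–Jorvik.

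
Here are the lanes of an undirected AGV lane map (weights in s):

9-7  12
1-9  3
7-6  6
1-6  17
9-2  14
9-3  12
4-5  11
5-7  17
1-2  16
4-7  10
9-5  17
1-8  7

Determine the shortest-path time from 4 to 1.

Enumerating some paths:
4 - 7 - 9 - 1: 10+12+3 = 25
4 - 5 - 7 - 9 - 1: 11+17+12+3 = 43
4 - 5 - 9 - 1: 11+17+3 = 31
4 - 7 - 6 - 1: 10+6+17 = 33
The minimum is 25 s via 4 - 7 - 9 - 1.

25 s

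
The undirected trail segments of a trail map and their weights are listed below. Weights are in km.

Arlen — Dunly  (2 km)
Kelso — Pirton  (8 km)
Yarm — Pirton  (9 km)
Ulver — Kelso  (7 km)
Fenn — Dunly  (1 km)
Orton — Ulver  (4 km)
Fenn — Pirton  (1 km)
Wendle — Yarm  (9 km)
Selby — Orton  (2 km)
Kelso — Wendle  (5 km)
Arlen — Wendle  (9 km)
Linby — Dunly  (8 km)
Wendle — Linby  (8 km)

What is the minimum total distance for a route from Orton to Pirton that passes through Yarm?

34 km

Shortest Orton→Yarm: Orton → Ulver → Kelso → Wendle → Yarm = 25
Best Yarm to Pirton: Yarm → Pirton costing 9
Total via Yarm: 25 + 9 = 34 km.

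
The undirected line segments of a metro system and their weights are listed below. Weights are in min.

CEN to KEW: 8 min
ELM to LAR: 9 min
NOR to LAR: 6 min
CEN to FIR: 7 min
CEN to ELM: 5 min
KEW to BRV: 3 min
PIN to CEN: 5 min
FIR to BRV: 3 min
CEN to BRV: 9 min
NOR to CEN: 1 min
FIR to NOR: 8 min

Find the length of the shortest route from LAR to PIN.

Candidate routes:
LAR → NOR → FIR → CEN → PIN: 6+8+7+5 = 26
LAR → ELM → CEN → PIN: 9+5+5 = 19
LAR → NOR → CEN → PIN: 6+1+5 = 12
The minimum is 12 min via LAR → NOR → CEN → PIN.

12 min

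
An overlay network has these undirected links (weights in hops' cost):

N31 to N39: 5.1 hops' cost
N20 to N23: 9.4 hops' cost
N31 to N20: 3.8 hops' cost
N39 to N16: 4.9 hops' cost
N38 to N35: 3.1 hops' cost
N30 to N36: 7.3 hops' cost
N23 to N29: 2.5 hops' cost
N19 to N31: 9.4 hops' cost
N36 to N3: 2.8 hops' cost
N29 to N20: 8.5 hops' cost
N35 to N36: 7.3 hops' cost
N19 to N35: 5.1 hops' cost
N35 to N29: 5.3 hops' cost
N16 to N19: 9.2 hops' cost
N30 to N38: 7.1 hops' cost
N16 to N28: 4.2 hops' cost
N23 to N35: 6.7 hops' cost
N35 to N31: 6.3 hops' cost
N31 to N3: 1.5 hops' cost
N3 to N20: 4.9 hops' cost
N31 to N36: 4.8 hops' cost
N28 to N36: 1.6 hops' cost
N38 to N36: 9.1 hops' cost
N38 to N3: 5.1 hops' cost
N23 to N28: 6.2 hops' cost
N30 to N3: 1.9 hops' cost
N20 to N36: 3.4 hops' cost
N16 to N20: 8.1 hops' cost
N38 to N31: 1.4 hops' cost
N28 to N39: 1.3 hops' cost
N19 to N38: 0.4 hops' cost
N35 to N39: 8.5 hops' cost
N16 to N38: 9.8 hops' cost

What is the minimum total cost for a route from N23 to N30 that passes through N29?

15.7 hops' cost

Shortest N23→N29: N23–N29 = 2.5
Shortest N29→N30: N29–N35–N38–N31–N3–N30 = 13.2
Total via N29: 2.5 + 13.2 = 15.7 hops' cost.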